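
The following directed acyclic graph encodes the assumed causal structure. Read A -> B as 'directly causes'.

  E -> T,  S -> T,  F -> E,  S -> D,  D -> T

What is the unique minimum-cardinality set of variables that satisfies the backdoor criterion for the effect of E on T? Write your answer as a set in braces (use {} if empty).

Variables eligible for adjustment (non-descendants of E, excluding E and T): {D, F, S}.
Backdoor paths from E to T:
  (none)
With no backdoor paths the empty set already satisfies the criterion, and it is trivially minimal.

{}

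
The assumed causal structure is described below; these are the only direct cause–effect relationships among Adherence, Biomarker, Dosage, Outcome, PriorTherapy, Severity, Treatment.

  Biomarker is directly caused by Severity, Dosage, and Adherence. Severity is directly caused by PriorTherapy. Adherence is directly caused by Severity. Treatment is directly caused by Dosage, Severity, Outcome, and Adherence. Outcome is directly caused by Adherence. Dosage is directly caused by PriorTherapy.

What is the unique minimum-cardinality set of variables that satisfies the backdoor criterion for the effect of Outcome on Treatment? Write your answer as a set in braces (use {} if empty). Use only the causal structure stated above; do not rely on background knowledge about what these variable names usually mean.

Variables eligible for adjustment (non-descendants of Outcome, excluding Outcome and Treatment): {Adherence, Biomarker, Dosage, PriorTherapy, Severity}.
Backdoor paths from Outcome to Treatment:
  P1: Outcome <- Adherence <- Severity <- PriorTherapy -> Dosage -> Treatment
  P2: Outcome <- Adherence <- Severity -> Biomarker <- Dosage -> Treatment
  P3: Outcome <- Adherence <- Severity -> Treatment
  P4: Outcome <- Adherence -> Biomarker <- Dosage <- PriorTherapy -> Severity -> Treatment
  P5: Outcome <- Adherence -> Biomarker <- Dosage -> Treatment
  P6: Outcome <- Adherence -> Biomarker <- Severity <- PriorTherapy -> Dosage -> Treatment
  P7: Outcome <- Adherence -> Biomarker <- Severity -> Treatment
  P8: Outcome <- Adherence -> Treatment
The empty set is not sufficient: P1 (Outcome <- Adherence <- Severity <- PriorTherapy -> Dosage -> Treatment) has no collider blocking it and no conditioned non-collider, so it is open.
Try {Adherence}:
  P1: blocked at chain node Adherence ∈ conditioning set.
  P2: blocked at chain node Adherence ∈ conditioning set.
  P3: blocked at chain node Adherence ∈ conditioning set.
  P4: blocked at fork node Adherence ∈ conditioning set.
  P5: blocked at fork node Adherence ∈ conditioning set.
  P6: blocked at fork node Adherence ∈ conditioning set.
  P7: blocked at fork node Adherence ∈ conditioning set.
  P8: blocked at fork node Adherence ∈ conditioning set.
{Adherence} contains no descendant of Outcome and blocks every backdoor path.
No other singleton works — e.g. {PriorTherapy} leaves P3 open — so {Adherence} is the unique smallest valid adjustment set.

{Adherence}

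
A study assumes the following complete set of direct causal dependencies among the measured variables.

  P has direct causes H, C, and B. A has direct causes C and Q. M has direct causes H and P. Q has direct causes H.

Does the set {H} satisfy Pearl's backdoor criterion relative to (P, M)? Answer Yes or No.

Yes

Backdoor paths from P to M (paths whose first edge points into P):
  P1: P <- C -> A <- Q <- H -> M
  P2: P <- H -> M
Condition 1 (no descendant of P in the set): holds — descendants of P are {M}; none are in {H}.
Condition 2 (every backdoor path blocked by {H}):
  P1: blocked at collider A (neither it nor any descendant is in the conditioning set).
  P2: blocked at fork node H ∈ conditioning set.
{H} satisfies the backdoor criterion.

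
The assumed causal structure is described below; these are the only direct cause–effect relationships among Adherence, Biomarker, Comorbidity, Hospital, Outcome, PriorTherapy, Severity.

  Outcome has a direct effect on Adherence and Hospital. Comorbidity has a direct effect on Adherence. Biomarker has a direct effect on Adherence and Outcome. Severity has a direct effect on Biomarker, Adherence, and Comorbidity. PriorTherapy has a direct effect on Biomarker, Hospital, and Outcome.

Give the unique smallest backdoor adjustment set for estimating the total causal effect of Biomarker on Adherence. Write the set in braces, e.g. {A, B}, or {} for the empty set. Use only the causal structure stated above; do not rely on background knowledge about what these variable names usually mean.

{PriorTherapy, Severity}

Variables eligible for adjustment (non-descendants of Biomarker, excluding Biomarker and Adherence): {Comorbidity, PriorTherapy, Severity}.
Backdoor paths from Biomarker to Adherence:
  P1: Biomarker <- Severity -> Comorbidity -> Adherence
  P2: Biomarker <- Severity -> Adherence
  P3: Biomarker <- PriorTherapy -> Outcome -> Adherence
  P4: Biomarker <- PriorTherapy -> Hospital <- Outcome -> Adherence
The empty set is not sufficient: P1 (Biomarker <- Severity -> Comorbidity -> Adherence) has no collider blocking it and no conditioned non-collider, so it is open.
Try {PriorTherapy, Severity}:
  P1: blocked at fork node Severity ∈ conditioning set.
  P2: blocked at fork node Severity ∈ conditioning set.
  P3: blocked at fork node PriorTherapy ∈ conditioning set.
  P4: blocked at fork node PriorTherapy ∈ conditioning set.
{PriorTherapy, Severity} contains no descendant of Biomarker and blocks every backdoor path.
Every element of {PriorTherapy, Severity} is needed (dropping PriorTherapy leaves P3 open; dropping Severity leaves P1 open), so no proper subset is valid.
Among all size-2 subsets of the eligible variables, only {PriorTherapy, Severity} blocks every backdoor path, so it is the unique smallest valid adjustment set.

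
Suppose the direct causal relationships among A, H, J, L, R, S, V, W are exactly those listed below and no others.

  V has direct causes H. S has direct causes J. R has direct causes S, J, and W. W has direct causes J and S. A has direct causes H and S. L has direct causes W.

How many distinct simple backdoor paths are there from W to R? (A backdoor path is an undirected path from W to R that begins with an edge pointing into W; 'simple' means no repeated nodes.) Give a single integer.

4

A backdoor path from W to R is any simple undirected path whose first edge points into W (i.e. leaves W via a parent).
Parents of W: {J, S}.
Enumerating:
  P1: W <- J -> S -> R
  P2: W <- J -> R
  P3: W <- S <- J -> R
  P4: W <- S -> R
That exhausts the simple backdoor paths. Count: 4.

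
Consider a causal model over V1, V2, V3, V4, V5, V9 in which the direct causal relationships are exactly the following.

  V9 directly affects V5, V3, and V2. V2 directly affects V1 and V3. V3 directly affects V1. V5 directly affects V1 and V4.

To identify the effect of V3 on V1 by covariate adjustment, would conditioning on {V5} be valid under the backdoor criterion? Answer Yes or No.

Backdoor paths from V3 to V1 (paths whose first edge points into V3):
  P1: V3 <- V9 -> V5 -> V1
  P2: V3 <- V9 -> V2 -> V1
  P3: V3 <- V2 <- V9 -> V5 -> V1
  P4: V3 <- V2 -> V1
Condition 1 (no descendant of V3 in the set): holds — descendants of V3 are {V1}; none are in {V5}.
Condition 2 (every backdoor path blocked by {V5}):
  P1: blocked at chain node V5 ∈ conditioning set.
  P2: open — no interior node is in the conditioning set.
  P3: blocked at chain node V5 ∈ conditioning set.
  P4: open — no interior node is in the conditioning set.
{V5} does not satisfy the backdoor criterion.

No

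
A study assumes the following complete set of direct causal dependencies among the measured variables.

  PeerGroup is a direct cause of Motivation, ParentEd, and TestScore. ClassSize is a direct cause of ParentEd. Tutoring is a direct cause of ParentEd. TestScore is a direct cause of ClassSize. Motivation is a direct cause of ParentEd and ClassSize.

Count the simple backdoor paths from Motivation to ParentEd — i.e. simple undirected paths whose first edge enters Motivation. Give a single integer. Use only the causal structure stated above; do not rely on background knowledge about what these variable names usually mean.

A backdoor path from Motivation to ParentEd is any simple undirected path whose first edge points into Motivation (i.e. leaves Motivation via a parent).
Parents of Motivation: {PeerGroup}.
Enumerating:
  P1: Motivation <- PeerGroup -> TestScore -> ClassSize -> ParentEd
  P2: Motivation <- PeerGroup -> ParentEd
That exhausts the simple backdoor paths. Count: 2.

2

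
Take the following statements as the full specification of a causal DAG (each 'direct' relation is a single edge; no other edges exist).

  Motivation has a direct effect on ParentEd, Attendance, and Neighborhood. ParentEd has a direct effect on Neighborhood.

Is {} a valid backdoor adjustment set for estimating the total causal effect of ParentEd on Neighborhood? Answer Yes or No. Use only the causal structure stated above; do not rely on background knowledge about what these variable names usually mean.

Backdoor paths from ParentEd to Neighborhood (paths whose first edge points into ParentEd):
  P1: ParentEd <- Motivation -> Neighborhood
Condition 1 (no descendant of ParentEd in the set): holds — descendants of ParentEd are {Neighborhood}; none are in {}.
Condition 2 (every backdoor path blocked by {}):
  P1: open — no interior node is in the conditioning set.
{} does not satisfy the backdoor criterion.

No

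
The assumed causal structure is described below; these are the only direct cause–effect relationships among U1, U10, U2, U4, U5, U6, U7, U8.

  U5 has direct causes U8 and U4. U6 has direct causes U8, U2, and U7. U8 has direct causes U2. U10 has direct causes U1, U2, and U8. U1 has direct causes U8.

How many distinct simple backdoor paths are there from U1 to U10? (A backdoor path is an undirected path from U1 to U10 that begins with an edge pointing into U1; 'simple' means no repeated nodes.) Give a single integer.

A backdoor path from U1 to U10 is any simple undirected path whose first edge points into U1 (i.e. leaves U1 via a parent).
Parents of U1: {U8}.
Enumerating:
  P1: U1 <- U8 <- U2 -> U10
  P2: U1 <- U8 -> U6 <- U2 -> U10
  P3: U1 <- U8 -> U10
That exhausts the simple backdoor paths. Count: 3.

3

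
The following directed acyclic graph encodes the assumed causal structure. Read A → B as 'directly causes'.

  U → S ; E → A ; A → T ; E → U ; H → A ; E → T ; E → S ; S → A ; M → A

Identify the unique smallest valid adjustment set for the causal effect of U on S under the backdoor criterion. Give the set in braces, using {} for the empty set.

{E}

Variables eligible for adjustment (non-descendants of U, excluding U and S): {E, H, M}.
Backdoor paths from U to S:
  P1: U <- E -> S
  P2: U <- E -> A <- S
  P3: U <- E -> T <- A <- S
The empty set is not sufficient: P1 (U <- E -> S) has no collider blocking it and no conditioned non-collider, so it is open.
Try {E}:
  P1: blocked at fork node E ∈ conditioning set.
  P2: blocked at fork node E ∈ conditioning set.
  P3: blocked at fork node E ∈ conditioning set.
{E} contains no descendant of U and blocks every backdoor path.
No other singleton works — e.g. {M} leaves P1 open — so {E} is the unique smallest valid adjustment set.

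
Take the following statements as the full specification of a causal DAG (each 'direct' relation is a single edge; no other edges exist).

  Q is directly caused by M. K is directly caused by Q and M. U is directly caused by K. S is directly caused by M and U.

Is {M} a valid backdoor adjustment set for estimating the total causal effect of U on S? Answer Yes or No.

Yes

Backdoor paths from U to S (paths whose first edge points into U):
  P1: U <- K <- M -> S
  P2: U <- K <- Q <- M -> S
Condition 1 (no descendant of U in the set): holds — descendants of U are {S}; none are in {M}.
Condition 2 (every backdoor path blocked by {M}):
  P1: blocked at fork node M ∈ conditioning set.
  P2: blocked at fork node M ∈ conditioning set.
{M} satisfies the backdoor criterion.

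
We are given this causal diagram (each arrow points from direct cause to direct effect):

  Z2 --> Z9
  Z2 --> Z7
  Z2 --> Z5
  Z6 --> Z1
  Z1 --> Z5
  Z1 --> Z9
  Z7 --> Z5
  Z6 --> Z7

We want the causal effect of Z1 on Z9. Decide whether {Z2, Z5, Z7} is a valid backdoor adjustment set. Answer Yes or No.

Backdoor paths from Z1 to Z9 (paths whose first edge points into Z1):
  P1: Z1 <- Z6 -> Z7 <- Z2 -> Z9
  P2: Z1 <- Z6 -> Z7 -> Z5 <- Z2 -> Z9
Condition 1 (no descendant of Z1 in the set): FAILS — Z5 is a descendant of Z1.
Condition 2 (every backdoor path blocked by {Z2, Z5, Z7}):
  P1: blocked at fork node Z2 ∈ conditioning set.
  P2: blocked at chain node Z7 ∈ conditioning set.
{Z2, Z5, Z7} does not satisfy the backdoor criterion.

No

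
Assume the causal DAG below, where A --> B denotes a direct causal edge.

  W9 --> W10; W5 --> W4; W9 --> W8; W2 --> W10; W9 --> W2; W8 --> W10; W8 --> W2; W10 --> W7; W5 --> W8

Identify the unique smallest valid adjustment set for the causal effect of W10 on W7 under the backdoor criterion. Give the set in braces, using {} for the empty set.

{}

Variables eligible for adjustment (non-descendants of W10, excluding W10 and W7): {W2, W4, W5, W8, W9}.
Backdoor paths from W10 to W7:
  (none)
With no backdoor paths the empty set already satisfies the criterion, and it is trivially minimal.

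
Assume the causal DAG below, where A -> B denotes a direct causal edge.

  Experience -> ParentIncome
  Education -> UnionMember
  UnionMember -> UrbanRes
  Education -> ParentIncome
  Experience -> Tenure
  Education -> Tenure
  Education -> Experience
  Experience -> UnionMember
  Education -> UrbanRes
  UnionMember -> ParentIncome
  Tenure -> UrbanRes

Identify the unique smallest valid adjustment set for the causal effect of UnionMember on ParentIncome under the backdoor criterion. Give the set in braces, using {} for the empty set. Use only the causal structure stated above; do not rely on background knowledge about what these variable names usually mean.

Variables eligible for adjustment (non-descendants of UnionMember, excluding UnionMember and ParentIncome): {Education, Experience, Tenure}.
Backdoor paths from UnionMember to ParentIncome:
  P1: UnionMember <- Education -> Experience -> ParentIncome
  P2: UnionMember <- Education -> Tenure <- Experience -> ParentIncome
  P3: UnionMember <- Education -> UrbanRes <- Tenure <- Experience -> ParentIncome
  P4: UnionMember <- Education -> ParentIncome
  P5: UnionMember <- Experience <- Education -> ParentIncome
  P6: UnionMember <- Experience -> Tenure <- Education -> ParentIncome
  P7: UnionMember <- Experience -> Tenure -> UrbanRes <- Education -> ParentIncome
  P8: UnionMember <- Experience -> ParentIncome
The empty set is not sufficient: P1 (UnionMember <- Education -> Experience -> ParentIncome) has no collider blocking it and no conditioned non-collider, so it is open.
Try {Education, Experience}:
  P1: blocked at fork node Education ∈ conditioning set.
  P2: blocked at fork node Education ∈ conditioning set.
  P3: blocked at fork node Education ∈ conditioning set.
  P4: blocked at fork node Education ∈ conditioning set.
  P5: blocked at chain node Experience ∈ conditioning set.
  P6: blocked at fork node Experience ∈ conditioning set.
  P7: blocked at fork node Experience ∈ conditioning set.
  P8: blocked at fork node Experience ∈ conditioning set.
{Education, Experience} contains no descendant of UnionMember and blocks every backdoor path.
Every element of {Education, Experience} is needed (dropping Education leaves P4 open; dropping Experience leaves P8 open), so no proper subset is valid.
Among all size-2 subsets of the eligible variables, only {Education, Experience} blocks every backdoor path, so it is the unique smallest valid adjustment set.

{Education, Experience}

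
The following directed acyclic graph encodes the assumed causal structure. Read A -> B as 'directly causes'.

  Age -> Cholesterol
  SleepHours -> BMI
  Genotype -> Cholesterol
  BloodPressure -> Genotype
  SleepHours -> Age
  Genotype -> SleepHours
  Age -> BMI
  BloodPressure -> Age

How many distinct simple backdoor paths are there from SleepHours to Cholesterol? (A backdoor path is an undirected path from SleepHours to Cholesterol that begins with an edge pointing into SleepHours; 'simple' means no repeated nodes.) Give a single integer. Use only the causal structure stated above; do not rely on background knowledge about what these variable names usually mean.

A backdoor path from SleepHours to Cholesterol is any simple undirected path whose first edge points into SleepHours (i.e. leaves SleepHours via a parent).
Parents of SleepHours: {Genotype}.
Enumerating:
  P1: SleepHours <- Genotype <- BloodPressure -> Age -> Cholesterol
  P2: SleepHours <- Genotype -> Cholesterol
That exhausts the simple backdoor paths. Count: 2.

2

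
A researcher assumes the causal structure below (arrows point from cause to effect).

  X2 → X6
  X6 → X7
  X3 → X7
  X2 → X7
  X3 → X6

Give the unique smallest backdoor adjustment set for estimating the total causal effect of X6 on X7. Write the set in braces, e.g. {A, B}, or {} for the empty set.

Variables eligible for adjustment (non-descendants of X6, excluding X6 and X7): {X2, X3}.
Backdoor paths from X6 to X7:
  P1: X6 <- X3 -> X7
  P2: X6 <- X2 -> X7
The empty set is not sufficient: P1 (X6 <- X3 -> X7) has no collider blocking it and no conditioned non-collider, so it is open.
Try {X2, X3}:
  P1: blocked at fork node X3 ∈ conditioning set.
  P2: blocked at fork node X2 ∈ conditioning set.
{X2, X3} contains no descendant of X6 and blocks every backdoor path.
Every element of {X2, X3} is needed (dropping X2 leaves P2 open; dropping X3 leaves P1 open), so no proper subset is valid.
Among all size-2 subsets of the eligible variables, only {X2, X3} blocks every backdoor path, so it is the unique smallest valid adjustment set.

{X2, X3}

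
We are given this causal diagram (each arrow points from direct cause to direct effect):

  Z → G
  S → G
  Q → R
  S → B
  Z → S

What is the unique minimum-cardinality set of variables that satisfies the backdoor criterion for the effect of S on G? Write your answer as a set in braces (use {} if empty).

Variables eligible for adjustment (non-descendants of S, excluding S and G): {Q, R, Z}.
Backdoor paths from S to G:
  P1: S <- Z -> G
The empty set is not sufficient: P1 (S <- Z -> G) has no collider blocking it and no conditioned non-collider, so it is open.
Try {Z}:
  P1: blocked at fork node Z ∈ conditioning set.
{Z} contains no descendant of S and blocks every backdoor path.
No other singleton works — e.g. {Q} leaves P1 open — so {Z} is the unique smallest valid adjustment set.

{Z}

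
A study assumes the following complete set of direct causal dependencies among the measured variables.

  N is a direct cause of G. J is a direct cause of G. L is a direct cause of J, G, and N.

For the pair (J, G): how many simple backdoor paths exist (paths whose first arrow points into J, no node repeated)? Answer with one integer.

A backdoor path from J to G is any simple undirected path whose first edge points into J (i.e. leaves J via a parent).
Parents of J: {L}.
Enumerating:
  P1: J <- L -> N -> G
  P2: J <- L -> G
That exhausts the simple backdoor paths. Count: 2.

2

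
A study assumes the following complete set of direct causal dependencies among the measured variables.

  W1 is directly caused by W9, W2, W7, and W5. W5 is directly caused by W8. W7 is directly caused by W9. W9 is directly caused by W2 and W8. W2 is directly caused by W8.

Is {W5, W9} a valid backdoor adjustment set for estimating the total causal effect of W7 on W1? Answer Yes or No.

Backdoor paths from W7 to W1 (paths whose first edge points into W7):
  P1: W7 <- W9 <- W8 -> W5 -> W1
  P2: W7 <- W9 <- W8 -> W2 -> W1
  P3: W7 <- W9 <- W2 <- W8 -> W5 -> W1
  P4: W7 <- W9 <- W2 -> W1
  P5: W7 <- W9 -> W1
Condition 1 (no descendant of W7 in the set): holds — descendants of W7 are {W1}; none are in {W5, W9}.
Condition 2 (every backdoor path blocked by {W5, W9}):
  P1: blocked at chain node W9 ∈ conditioning set.
  P2: blocked at chain node W9 ∈ conditioning set.
  P3: blocked at chain node W9 ∈ conditioning set.
  P4: blocked at chain node W9 ∈ conditioning set.
  P5: blocked at fork node W9 ∈ conditioning set.
{W5, W9} satisfies the backdoor criterion.

Yes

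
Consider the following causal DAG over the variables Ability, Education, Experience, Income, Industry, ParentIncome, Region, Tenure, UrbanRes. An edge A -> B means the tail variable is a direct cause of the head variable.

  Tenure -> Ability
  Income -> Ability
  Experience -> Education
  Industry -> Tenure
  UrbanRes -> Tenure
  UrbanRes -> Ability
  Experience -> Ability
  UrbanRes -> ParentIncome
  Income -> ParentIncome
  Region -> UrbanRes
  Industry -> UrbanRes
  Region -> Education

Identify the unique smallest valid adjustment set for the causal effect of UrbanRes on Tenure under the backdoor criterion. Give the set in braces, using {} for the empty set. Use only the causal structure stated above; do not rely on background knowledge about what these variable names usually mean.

{Industry}

Variables eligible for adjustment (non-descendants of UrbanRes, excluding UrbanRes and Tenure): {Education, Experience, Income, Industry, Region}.
Backdoor paths from UrbanRes to Tenure:
  P1: UrbanRes <- Industry -> Tenure
  P2: UrbanRes <- Region -> Education <- Experience -> Ability <- Tenure
The empty set is not sufficient: P1 (UrbanRes <- Industry -> Tenure) has no collider blocking it and no conditioned non-collider, so it is open.
Try {Industry}:
  P1: blocked at fork node Industry ∈ conditioning set.
  P2: blocked at collider Education (neither it nor any descendant is in the conditioning set).
{Industry} contains no descendant of UrbanRes and blocks every backdoor path.
No other singleton works — e.g. {Income} leaves P1 open — so {Industry} is the unique smallest valid adjustment set.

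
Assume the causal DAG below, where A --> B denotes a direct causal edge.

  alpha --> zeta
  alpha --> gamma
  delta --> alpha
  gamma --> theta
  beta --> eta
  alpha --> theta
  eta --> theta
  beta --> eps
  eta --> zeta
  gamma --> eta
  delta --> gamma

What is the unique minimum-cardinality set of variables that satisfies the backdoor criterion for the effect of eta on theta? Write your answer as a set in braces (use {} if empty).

Variables eligible for adjustment (non-descendants of eta, excluding eta and theta): {alpha, beta, delta, eps, gamma}.
Backdoor paths from eta to theta:
  P1: eta <- gamma <- delta -> alpha -> theta
  P2: eta <- gamma <- alpha -> theta
  P3: eta <- gamma -> theta
The empty set is not sufficient: P1 (eta <- gamma <- delta -> alpha -> theta) has no collider blocking it and no conditioned non-collider, so it is open.
Try {gamma}:
  P1: blocked at chain node gamma ∈ conditioning set.
  P2: blocked at chain node gamma ∈ conditioning set.
  P3: blocked at fork node gamma ∈ conditioning set.
{gamma} contains no descendant of eta and blocks every backdoor path.
No other singleton works — e.g. {delta} leaves P2 open — so {gamma} is the unique smallest valid adjustment set.

{gamma}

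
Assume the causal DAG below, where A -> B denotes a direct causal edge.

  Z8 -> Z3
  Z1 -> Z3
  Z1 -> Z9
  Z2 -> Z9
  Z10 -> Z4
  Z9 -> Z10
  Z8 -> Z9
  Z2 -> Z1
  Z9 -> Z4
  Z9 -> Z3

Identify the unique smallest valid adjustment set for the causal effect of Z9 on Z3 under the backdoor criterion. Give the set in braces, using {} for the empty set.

{Z1, Z8}

Variables eligible for adjustment (non-descendants of Z9, excluding Z9 and Z3): {Z1, Z2, Z8}.
Backdoor paths from Z9 to Z3:
  P1: Z9 <- Z8 -> Z3
  P2: Z9 <- Z2 -> Z1 -> Z3
  P3: Z9 <- Z1 -> Z3
The empty set is not sufficient: P1 (Z9 <- Z8 -> Z3) has no collider blocking it and no conditioned non-collider, so it is open.
Try {Z1, Z8}:
  P1: blocked at fork node Z8 ∈ conditioning set.
  P2: blocked at chain node Z1 ∈ conditioning set.
  P3: blocked at fork node Z1 ∈ conditioning set.
{Z1, Z8} contains no descendant of Z9 and blocks every backdoor path.
Every element of {Z1, Z8} is needed (dropping Z1 leaves P2 open; dropping Z8 leaves P1 open), so no proper subset is valid.
Among all size-2 subsets of the eligible variables, only {Z1, Z8} blocks every backdoor path, so it is the unique smallest valid adjustment set.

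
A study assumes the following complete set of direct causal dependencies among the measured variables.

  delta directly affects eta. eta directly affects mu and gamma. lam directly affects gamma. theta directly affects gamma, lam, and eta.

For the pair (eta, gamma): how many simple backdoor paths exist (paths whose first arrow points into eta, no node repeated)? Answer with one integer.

2

A backdoor path from eta to gamma is any simple undirected path whose first edge points into eta (i.e. leaves eta via a parent).
Parents of eta: {delta, theta}.
Enumerating:
  P1: eta <- theta -> lam -> gamma
  P2: eta <- theta -> gamma
That exhausts the simple backdoor paths. Count: 2.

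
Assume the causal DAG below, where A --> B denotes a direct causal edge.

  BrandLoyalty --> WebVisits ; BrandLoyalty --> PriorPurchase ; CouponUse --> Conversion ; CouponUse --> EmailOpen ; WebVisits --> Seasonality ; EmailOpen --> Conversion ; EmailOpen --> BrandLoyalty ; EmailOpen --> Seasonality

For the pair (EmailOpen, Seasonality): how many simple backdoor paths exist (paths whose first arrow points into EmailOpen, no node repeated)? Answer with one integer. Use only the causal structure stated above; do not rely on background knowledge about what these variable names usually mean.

A backdoor path from EmailOpen to Seasonality is any simple undirected path whose first edge points into EmailOpen (i.e. leaves EmailOpen via a parent).
Parents of EmailOpen: {CouponUse}.
No simple path from any parent of EmailOpen reaches Seasonality without revisiting EmailOpen, so there are no backdoor paths.

0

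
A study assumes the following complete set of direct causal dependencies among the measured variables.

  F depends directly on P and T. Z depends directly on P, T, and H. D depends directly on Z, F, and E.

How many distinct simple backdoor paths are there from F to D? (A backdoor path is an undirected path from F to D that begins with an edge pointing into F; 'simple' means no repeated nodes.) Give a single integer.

2

A backdoor path from F to D is any simple undirected path whose first edge points into F (i.e. leaves F via a parent).
Parents of F: {P, T}.
Enumerating:
  P1: F <- P -> Z -> D
  P2: F <- T -> Z -> D
That exhausts the simple backdoor paths. Count: 2.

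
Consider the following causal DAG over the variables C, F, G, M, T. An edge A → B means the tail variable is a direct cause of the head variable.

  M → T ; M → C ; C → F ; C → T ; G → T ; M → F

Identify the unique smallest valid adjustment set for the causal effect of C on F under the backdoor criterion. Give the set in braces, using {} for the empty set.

{M}

Variables eligible for adjustment (non-descendants of C, excluding C and F): {G, M}.
Backdoor paths from C to F:
  P1: C <- M -> F
The empty set is not sufficient: P1 (C <- M -> F) has no collider blocking it and no conditioned non-collider, so it is open.
Try {M}:
  P1: blocked at fork node M ∈ conditioning set.
{M} contains no descendant of C and blocks every backdoor path.
No other singleton works — e.g. {G} leaves P1 open — so {M} is the unique smallest valid adjustment set.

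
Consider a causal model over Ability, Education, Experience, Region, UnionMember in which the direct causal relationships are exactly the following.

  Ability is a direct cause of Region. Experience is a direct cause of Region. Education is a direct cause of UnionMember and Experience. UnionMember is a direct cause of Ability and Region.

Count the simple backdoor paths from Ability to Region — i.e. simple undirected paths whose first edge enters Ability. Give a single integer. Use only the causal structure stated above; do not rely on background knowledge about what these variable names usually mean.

A backdoor path from Ability to Region is any simple undirected path whose first edge points into Ability (i.e. leaves Ability via a parent).
Parents of Ability: {UnionMember}.
Enumerating:
  P1: Ability <- UnionMember <- Education -> Experience -> Region
  P2: Ability <- UnionMember -> Region
That exhausts the simple backdoor paths. Count: 2.

2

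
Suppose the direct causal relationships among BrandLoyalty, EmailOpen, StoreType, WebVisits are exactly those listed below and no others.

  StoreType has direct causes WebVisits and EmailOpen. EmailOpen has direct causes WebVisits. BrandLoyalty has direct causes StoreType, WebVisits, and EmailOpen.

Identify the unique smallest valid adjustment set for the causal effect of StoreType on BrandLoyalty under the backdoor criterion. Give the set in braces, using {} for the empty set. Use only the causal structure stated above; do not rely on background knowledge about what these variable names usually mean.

Variables eligible for adjustment (non-descendants of StoreType, excluding StoreType and BrandLoyalty): {EmailOpen, WebVisits}.
Backdoor paths from StoreType to BrandLoyalty:
  P1: StoreType <- WebVisits -> EmailOpen -> BrandLoyalty
  P2: StoreType <- WebVisits -> BrandLoyalty
  P3: StoreType <- EmailOpen <- WebVisits -> BrandLoyalty
  P4: StoreType <- EmailOpen -> BrandLoyalty
The empty set is not sufficient: P1 (StoreType <- WebVisits -> EmailOpen -> BrandLoyalty) has no collider blocking it and no conditioned non-collider, so it is open.
Try {EmailOpen, WebVisits}:
  P1: blocked at fork node WebVisits ∈ conditioning set.
  P2: blocked at fork node WebVisits ∈ conditioning set.
  P3: blocked at chain node EmailOpen ∈ conditioning set.
  P4: blocked at fork node EmailOpen ∈ conditioning set.
{EmailOpen, WebVisits} contains no descendant of StoreType and blocks every backdoor path.
Every element of {EmailOpen, WebVisits} is needed (dropping EmailOpen leaves P4 open; dropping WebVisits leaves P2 open), so no proper subset is valid.
Among all size-2 subsets of the eligible variables, only {EmailOpen, WebVisits} blocks every backdoor path, so it is the unique smallest valid adjustment set.

{EmailOpen, WebVisits}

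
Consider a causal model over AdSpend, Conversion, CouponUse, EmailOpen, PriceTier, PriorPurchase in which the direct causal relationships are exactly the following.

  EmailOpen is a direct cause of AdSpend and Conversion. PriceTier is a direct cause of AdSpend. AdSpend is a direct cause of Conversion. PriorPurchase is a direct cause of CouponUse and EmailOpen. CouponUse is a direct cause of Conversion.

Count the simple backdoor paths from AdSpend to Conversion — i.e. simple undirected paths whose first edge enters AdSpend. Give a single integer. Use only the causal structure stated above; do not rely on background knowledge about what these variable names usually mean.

2

A backdoor path from AdSpend to Conversion is any simple undirected path whose first edge points into AdSpend (i.e. leaves AdSpend via a parent).
Parents of AdSpend: {EmailOpen, PriceTier}.
Enumerating:
  P1: AdSpend <- EmailOpen <- PriorPurchase -> CouponUse -> Conversion
  P2: AdSpend <- EmailOpen -> Conversion
That exhausts the simple backdoor paths. Count: 2.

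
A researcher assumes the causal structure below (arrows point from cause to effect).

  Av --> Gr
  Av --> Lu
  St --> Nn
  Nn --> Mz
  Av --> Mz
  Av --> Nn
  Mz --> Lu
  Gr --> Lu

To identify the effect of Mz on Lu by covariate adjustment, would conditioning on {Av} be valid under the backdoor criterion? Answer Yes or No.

Yes

Backdoor paths from Mz to Lu (paths whose first edge points into Mz):
  P1: Mz <- Av -> Gr -> Lu
  P2: Mz <- Av -> Lu
  P3: Mz <- Nn <- Av -> Gr -> Lu
  P4: Mz <- Nn <- Av -> Lu
Condition 1 (no descendant of Mz in the set): holds — descendants of Mz are {Lu}; none are in {Av}.
Condition 2 (every backdoor path blocked by {Av}):
  P1: blocked at fork node Av ∈ conditioning set.
  P2: blocked at fork node Av ∈ conditioning set.
  P3: blocked at fork node Av ∈ conditioning set.
  P4: blocked at fork node Av ∈ conditioning set.
{Av} satisfies the backdoor criterion.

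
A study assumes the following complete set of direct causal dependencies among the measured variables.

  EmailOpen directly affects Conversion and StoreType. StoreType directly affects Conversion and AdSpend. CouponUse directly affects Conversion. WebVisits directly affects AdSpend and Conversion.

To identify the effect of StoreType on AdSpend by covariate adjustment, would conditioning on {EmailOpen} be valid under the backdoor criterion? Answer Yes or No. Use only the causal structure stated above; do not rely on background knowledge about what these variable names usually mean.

Backdoor paths from StoreType to AdSpend (paths whose first edge points into StoreType):
  P1: StoreType <- EmailOpen -> Conversion <- WebVisits -> AdSpend
Condition 1 (no descendant of StoreType in the set): holds — descendants of StoreType are {AdSpend, Conversion}; none are in {EmailOpen}.
Condition 2 (every backdoor path blocked by {EmailOpen}):
  P1: blocked at fork node EmailOpen ∈ conditioning set.
{EmailOpen} satisfies the backdoor criterion.

Yes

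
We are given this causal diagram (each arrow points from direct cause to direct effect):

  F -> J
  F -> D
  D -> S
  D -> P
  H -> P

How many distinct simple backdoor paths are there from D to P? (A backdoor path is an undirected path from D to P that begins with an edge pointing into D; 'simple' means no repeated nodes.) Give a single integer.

0

A backdoor path from D to P is any simple undirected path whose first edge points into D (i.e. leaves D via a parent).
Parents of D: {F}.
No simple path from any parent of D reaches P without revisiting D, so there are no backdoor paths.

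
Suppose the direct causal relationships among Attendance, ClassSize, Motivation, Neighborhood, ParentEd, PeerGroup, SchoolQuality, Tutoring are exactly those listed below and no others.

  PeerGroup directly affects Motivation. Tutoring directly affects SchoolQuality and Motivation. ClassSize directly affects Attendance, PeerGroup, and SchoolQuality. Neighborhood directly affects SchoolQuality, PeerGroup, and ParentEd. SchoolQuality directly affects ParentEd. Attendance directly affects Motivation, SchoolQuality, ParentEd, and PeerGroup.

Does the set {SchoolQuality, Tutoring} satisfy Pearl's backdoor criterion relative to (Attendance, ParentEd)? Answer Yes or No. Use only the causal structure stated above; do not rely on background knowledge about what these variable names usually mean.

No

Backdoor paths from Attendance to ParentEd (paths whose first edge points into Attendance):
  P1: Attendance <- ClassSize -> SchoolQuality <- Neighborhood -> ParentEd
  P2: Attendance <- ClassSize -> SchoolQuality <- Tutoring -> Motivation <- PeerGroup <- Neighborhood -> ParentEd
  P3: Attendance <- ClassSize -> SchoolQuality -> ParentEd
  P4: Attendance <- ClassSize -> PeerGroup <- Neighborhood -> SchoolQuality -> ParentEd
  P5: Attendance <- ClassSize -> PeerGroup <- Neighborhood -> ParentEd
  P6: Attendance <- ClassSize -> PeerGroup -> Motivation <- Tutoring -> SchoolQuality <- Neighborhood -> ParentEd
  P7: Attendance <- ClassSize -> PeerGroup -> Motivation <- Tutoring -> SchoolQuality -> ParentEd
Condition 1 (no descendant of Attendance in the set): FAILS — SchoolQuality is a descendant of Attendance.
Condition 2 (every backdoor path blocked by {SchoolQuality, Tutoring}):
  P1: open — collider(s) SchoolQuality are conditioned on (or have a conditioned descendant) and no non-collider on the path is in the set.
  P2: blocked at fork node Tutoring ∈ conditioning set.
  P3: blocked at chain node SchoolQuality ∈ conditioning set.
  P4: blocked at collider PeerGroup (neither it nor any descendant is in the conditioning set).
  P5: blocked at collider PeerGroup (neither it nor any descendant is in the conditioning set).
  P6: blocked at collider Motivation (neither it nor any descendant is in the conditioning set).
  P7: blocked at collider Motivation (neither it nor any descendant is in the conditioning set).
{SchoolQuality, Tutoring} does not satisfy the backdoor criterion.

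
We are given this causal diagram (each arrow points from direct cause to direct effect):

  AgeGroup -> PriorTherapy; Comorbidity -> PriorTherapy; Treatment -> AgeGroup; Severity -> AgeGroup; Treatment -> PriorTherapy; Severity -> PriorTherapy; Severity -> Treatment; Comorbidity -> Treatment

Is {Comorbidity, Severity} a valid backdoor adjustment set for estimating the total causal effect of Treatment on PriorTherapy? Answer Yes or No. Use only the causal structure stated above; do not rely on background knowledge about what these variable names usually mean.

Yes

Backdoor paths from Treatment to PriorTherapy (paths whose first edge points into Treatment):
  P1: Treatment <- Comorbidity -> PriorTherapy
  P2: Treatment <- Severity -> AgeGroup -> PriorTherapy
  P3: Treatment <- Severity -> PriorTherapy
Condition 1 (no descendant of Treatment in the set): holds — descendants of Treatment are {AgeGroup, PriorTherapy}; none are in {Comorbidity, Severity}.
Condition 2 (every backdoor path blocked by {Comorbidity, Severity}):
  P1: blocked at fork node Comorbidity ∈ conditioning set.
  P2: blocked at fork node Severity ∈ conditioning set.
  P3: blocked at fork node Severity ∈ conditioning set.
{Comorbidity, Severity} satisfies the backdoor criterion.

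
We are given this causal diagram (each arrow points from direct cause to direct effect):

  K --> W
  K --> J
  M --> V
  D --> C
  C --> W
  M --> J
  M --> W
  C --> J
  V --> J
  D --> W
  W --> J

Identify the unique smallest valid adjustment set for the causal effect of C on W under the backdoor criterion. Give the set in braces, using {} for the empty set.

Variables eligible for adjustment (non-descendants of C, excluding C and W): {D, K, M, V}.
Backdoor paths from C to W:
  P1: C <- D -> W
The empty set is not sufficient: P1 (C <- D -> W) has no collider blocking it and no conditioned non-collider, so it is open.
Try {D}:
  P1: blocked at fork node D ∈ conditioning set.
{D} contains no descendant of C and blocks every backdoor path.
No other singleton works — e.g. {K} leaves P1 open — so {D} is the unique smallest valid adjustment set.

{D}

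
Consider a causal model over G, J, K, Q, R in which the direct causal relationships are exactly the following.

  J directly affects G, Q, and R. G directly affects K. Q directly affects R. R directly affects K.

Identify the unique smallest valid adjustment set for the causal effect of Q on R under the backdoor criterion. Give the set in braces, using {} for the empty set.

{J}

Variables eligible for adjustment (non-descendants of Q, excluding Q and R): {G, J}.
Backdoor paths from Q to R:
  P1: Q <- J -> R
  P2: Q <- J -> G -> K <- R
The empty set is not sufficient: P1 (Q <- J -> R) has no collider blocking it and no conditioned non-collider, so it is open.
Try {J}:
  P1: blocked at fork node J ∈ conditioning set.
  P2: blocked at fork node J ∈ conditioning set.
{J} contains no descendant of Q and blocks every backdoor path.
No other singleton works — e.g. {G} leaves P1 open — so {J} is the unique smallest valid adjustment set.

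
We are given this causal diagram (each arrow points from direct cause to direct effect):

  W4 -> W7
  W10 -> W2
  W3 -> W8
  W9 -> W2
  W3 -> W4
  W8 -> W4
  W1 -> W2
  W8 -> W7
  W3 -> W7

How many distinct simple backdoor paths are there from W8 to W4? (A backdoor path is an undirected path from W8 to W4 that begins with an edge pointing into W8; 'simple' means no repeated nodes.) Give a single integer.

A backdoor path from W8 to W4 is any simple undirected path whose first edge points into W8 (i.e. leaves W8 via a parent).
Parents of W8: {W3}.
Enumerating:
  P1: W8 <- W3 -> W4
  P2: W8 <- W3 -> W7 <- W4
That exhausts the simple backdoor paths. Count: 2.

2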